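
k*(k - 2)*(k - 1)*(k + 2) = k^4 - k^3 - 4*k^2 + 4*k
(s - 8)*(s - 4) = s^2 - 12*s + 32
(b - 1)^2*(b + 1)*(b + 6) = b^4 + 5*b^3 - 7*b^2 - 5*b + 6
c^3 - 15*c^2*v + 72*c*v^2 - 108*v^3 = (c - 6*v)^2*(c - 3*v)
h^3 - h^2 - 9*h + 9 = (h - 3)*(h - 1)*(h + 3)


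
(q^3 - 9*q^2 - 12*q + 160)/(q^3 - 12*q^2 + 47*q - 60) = (q^2 - 4*q - 32)/(q^2 - 7*q + 12)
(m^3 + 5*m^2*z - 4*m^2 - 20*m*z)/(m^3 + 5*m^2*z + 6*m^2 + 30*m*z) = (m - 4)/(m + 6)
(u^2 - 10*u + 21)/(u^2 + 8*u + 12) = (u^2 - 10*u + 21)/(u^2 + 8*u + 12)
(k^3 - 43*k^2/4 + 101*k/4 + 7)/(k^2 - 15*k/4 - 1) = k - 7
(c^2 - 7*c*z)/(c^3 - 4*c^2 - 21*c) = (-c + 7*z)/(-c^2 + 4*c + 21)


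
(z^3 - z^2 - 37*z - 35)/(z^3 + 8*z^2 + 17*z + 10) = (z - 7)/(z + 2)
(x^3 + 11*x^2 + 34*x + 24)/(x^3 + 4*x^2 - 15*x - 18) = (x + 4)/(x - 3)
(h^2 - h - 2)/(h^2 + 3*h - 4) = (h^2 - h - 2)/(h^2 + 3*h - 4)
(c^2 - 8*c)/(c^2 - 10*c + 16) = c/(c - 2)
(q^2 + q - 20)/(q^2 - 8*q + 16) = (q + 5)/(q - 4)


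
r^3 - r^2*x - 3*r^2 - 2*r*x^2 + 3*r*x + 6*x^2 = (r - 3)*(r - 2*x)*(r + x)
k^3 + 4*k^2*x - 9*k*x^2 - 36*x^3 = (k - 3*x)*(k + 3*x)*(k + 4*x)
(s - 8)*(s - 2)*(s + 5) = s^3 - 5*s^2 - 34*s + 80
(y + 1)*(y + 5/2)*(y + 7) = y^3 + 21*y^2/2 + 27*y + 35/2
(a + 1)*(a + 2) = a^2 + 3*a + 2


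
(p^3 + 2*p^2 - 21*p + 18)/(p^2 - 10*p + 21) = (p^2 + 5*p - 6)/(p - 7)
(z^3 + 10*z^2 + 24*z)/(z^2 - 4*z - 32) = z*(z + 6)/(z - 8)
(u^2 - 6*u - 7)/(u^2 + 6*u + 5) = (u - 7)/(u + 5)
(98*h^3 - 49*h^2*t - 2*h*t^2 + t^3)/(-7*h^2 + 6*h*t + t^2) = (14*h^2 - 9*h*t + t^2)/(-h + t)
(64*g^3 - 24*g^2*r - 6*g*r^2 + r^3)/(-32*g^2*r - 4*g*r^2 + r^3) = (-2*g + r)/r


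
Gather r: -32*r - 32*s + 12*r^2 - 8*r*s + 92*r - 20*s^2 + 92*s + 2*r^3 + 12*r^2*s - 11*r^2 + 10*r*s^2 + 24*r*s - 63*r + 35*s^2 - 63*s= 2*r^3 + r^2*(12*s + 1) + r*(10*s^2 + 16*s - 3) + 15*s^2 - 3*s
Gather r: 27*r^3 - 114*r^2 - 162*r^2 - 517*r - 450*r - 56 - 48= 27*r^3 - 276*r^2 - 967*r - 104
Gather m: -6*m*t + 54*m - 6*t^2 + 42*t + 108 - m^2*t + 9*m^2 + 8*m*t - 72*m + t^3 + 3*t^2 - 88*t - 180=m^2*(9 - t) + m*(2*t - 18) + t^3 - 3*t^2 - 46*t - 72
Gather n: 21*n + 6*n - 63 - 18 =27*n - 81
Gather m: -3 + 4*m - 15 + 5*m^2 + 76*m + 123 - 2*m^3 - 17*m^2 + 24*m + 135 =-2*m^3 - 12*m^2 + 104*m + 240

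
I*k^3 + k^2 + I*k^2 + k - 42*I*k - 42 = (k - 6)*(k + 7)*(I*k + 1)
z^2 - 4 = (z - 2)*(z + 2)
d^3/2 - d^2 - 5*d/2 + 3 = (d/2 + 1)*(d - 3)*(d - 1)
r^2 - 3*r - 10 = (r - 5)*(r + 2)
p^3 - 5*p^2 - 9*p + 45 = (p - 5)*(p - 3)*(p + 3)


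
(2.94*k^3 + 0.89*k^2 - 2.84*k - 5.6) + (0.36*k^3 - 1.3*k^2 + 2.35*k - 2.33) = 3.3*k^3 - 0.41*k^2 - 0.49*k - 7.93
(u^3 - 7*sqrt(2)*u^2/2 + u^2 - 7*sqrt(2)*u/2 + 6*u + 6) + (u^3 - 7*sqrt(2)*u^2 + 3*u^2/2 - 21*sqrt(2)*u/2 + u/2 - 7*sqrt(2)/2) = 2*u^3 - 21*sqrt(2)*u^2/2 + 5*u^2/2 - 14*sqrt(2)*u + 13*u/2 - 7*sqrt(2)/2 + 6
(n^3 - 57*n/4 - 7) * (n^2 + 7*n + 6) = n^5 + 7*n^4 - 33*n^3/4 - 427*n^2/4 - 269*n/2 - 42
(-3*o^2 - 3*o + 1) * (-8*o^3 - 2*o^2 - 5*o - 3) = 24*o^5 + 30*o^4 + 13*o^3 + 22*o^2 + 4*o - 3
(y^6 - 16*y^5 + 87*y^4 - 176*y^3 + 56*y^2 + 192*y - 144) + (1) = y^6 - 16*y^5 + 87*y^4 - 176*y^3 + 56*y^2 + 192*y - 143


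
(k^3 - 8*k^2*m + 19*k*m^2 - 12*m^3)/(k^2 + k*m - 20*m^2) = (k^2 - 4*k*m + 3*m^2)/(k + 5*m)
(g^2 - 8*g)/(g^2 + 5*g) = (g - 8)/(g + 5)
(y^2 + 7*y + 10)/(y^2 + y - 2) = (y + 5)/(y - 1)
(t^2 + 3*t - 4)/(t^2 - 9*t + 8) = (t + 4)/(t - 8)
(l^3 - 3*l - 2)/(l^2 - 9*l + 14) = (l^2 + 2*l + 1)/(l - 7)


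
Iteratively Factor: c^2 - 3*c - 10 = (c + 2)*(c - 5)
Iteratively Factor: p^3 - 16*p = (p + 4)*(p^2 - 4*p) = (p - 4)*(p + 4)*(p)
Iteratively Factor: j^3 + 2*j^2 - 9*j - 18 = (j + 2)*(j^2 - 9) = (j - 3)*(j + 2)*(j + 3)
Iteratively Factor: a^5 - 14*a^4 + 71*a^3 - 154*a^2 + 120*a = (a - 2)*(a^4 - 12*a^3 + 47*a^2 - 60*a) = a*(a - 2)*(a^3 - 12*a^2 + 47*a - 60) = a*(a - 5)*(a - 2)*(a^2 - 7*a + 12) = a*(a - 5)*(a - 4)*(a - 2)*(a - 3)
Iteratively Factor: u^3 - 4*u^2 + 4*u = (u - 2)*(u^2 - 2*u) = (u - 2)^2*(u)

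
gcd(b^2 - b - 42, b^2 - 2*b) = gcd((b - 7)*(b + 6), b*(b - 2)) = 1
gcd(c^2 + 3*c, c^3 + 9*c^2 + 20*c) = c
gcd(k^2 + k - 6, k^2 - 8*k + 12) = k - 2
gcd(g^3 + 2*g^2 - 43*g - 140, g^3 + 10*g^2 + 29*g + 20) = g^2 + 9*g + 20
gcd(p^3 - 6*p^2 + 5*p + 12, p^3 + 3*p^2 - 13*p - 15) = p^2 - 2*p - 3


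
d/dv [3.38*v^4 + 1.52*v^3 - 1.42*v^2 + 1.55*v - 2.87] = 13.52*v^3 + 4.56*v^2 - 2.84*v + 1.55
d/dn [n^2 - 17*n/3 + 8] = 2*n - 17/3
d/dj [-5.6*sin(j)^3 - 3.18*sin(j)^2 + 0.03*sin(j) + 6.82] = (-16.8*sin(j)^2 - 6.36*sin(j) + 0.03)*cos(j)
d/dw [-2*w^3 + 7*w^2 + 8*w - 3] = -6*w^2 + 14*w + 8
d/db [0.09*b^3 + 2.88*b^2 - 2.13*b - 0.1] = 0.27*b^2 + 5.76*b - 2.13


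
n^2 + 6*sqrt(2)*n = n*(n + 6*sqrt(2))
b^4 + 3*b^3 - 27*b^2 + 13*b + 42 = (b - 3)*(b - 2)*(b + 1)*(b + 7)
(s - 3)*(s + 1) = s^2 - 2*s - 3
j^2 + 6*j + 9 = (j + 3)^2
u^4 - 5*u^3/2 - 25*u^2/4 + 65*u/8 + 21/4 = (u - 7/2)*(u - 3/2)*(u + 1/2)*(u + 2)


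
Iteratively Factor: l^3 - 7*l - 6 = (l - 3)*(l^2 + 3*l + 2) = (l - 3)*(l + 2)*(l + 1)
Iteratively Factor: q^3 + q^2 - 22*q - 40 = (q + 4)*(q^2 - 3*q - 10) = (q - 5)*(q + 4)*(q + 2)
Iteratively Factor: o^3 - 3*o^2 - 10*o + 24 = (o - 4)*(o^2 + o - 6) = (o - 4)*(o + 3)*(o - 2)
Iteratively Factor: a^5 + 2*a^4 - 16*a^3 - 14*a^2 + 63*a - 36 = (a - 1)*(a^4 + 3*a^3 - 13*a^2 - 27*a + 36) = (a - 1)*(a + 3)*(a^3 - 13*a + 12) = (a - 3)*(a - 1)*(a + 3)*(a^2 + 3*a - 4) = (a - 3)*(a - 1)*(a + 3)*(a + 4)*(a - 1)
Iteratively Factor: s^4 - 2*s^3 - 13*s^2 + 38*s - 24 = (s - 2)*(s^3 - 13*s + 12) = (s - 3)*(s - 2)*(s^2 + 3*s - 4) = (s - 3)*(s - 2)*(s + 4)*(s - 1)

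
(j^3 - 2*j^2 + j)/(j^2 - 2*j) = (j^2 - 2*j + 1)/(j - 2)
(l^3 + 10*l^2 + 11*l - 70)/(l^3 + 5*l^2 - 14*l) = (l + 5)/l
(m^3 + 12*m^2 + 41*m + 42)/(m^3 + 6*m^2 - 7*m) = (m^2 + 5*m + 6)/(m*(m - 1))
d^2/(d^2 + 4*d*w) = d/(d + 4*w)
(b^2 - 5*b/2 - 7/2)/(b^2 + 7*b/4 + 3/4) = 2*(2*b - 7)/(4*b + 3)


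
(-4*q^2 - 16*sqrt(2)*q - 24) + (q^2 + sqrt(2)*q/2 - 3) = -3*q^2 - 31*sqrt(2)*q/2 - 27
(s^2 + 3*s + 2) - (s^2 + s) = 2*s + 2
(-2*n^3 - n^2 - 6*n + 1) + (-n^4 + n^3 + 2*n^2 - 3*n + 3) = -n^4 - n^3 + n^2 - 9*n + 4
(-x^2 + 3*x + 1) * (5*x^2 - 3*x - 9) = -5*x^4 + 18*x^3 + 5*x^2 - 30*x - 9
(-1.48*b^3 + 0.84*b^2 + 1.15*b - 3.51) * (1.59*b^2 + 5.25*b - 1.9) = -2.3532*b^5 - 6.4344*b^4 + 9.0505*b^3 - 1.1394*b^2 - 20.6125*b + 6.669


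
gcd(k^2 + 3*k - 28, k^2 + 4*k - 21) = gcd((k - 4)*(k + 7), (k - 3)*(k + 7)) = k + 7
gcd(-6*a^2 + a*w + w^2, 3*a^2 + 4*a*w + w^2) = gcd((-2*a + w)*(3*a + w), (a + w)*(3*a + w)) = 3*a + w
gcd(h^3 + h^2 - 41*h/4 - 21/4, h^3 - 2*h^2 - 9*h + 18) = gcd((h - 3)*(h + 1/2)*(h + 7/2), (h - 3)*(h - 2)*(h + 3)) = h - 3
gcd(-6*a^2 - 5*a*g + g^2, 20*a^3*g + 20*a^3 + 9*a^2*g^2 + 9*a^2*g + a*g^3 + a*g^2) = 1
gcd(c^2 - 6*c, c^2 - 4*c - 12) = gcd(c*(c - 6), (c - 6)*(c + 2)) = c - 6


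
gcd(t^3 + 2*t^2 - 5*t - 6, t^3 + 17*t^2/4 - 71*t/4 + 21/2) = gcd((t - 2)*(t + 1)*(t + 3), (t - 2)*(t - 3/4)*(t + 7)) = t - 2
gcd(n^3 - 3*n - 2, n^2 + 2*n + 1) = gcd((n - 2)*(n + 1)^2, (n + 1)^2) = n^2 + 2*n + 1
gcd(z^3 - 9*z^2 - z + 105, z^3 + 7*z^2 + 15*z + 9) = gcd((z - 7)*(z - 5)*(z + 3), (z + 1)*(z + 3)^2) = z + 3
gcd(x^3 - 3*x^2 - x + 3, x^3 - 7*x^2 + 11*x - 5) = x - 1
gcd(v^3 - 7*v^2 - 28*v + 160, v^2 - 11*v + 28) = v - 4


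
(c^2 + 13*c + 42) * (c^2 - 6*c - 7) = c^4 + 7*c^3 - 43*c^2 - 343*c - 294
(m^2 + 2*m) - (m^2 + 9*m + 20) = -7*m - 20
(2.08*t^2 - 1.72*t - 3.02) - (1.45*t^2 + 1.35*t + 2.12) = 0.63*t^2 - 3.07*t - 5.14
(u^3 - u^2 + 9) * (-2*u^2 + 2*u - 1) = -2*u^5 + 4*u^4 - 3*u^3 - 17*u^2 + 18*u - 9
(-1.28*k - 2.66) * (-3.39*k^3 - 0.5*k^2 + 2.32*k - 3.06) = 4.3392*k^4 + 9.6574*k^3 - 1.6396*k^2 - 2.2544*k + 8.1396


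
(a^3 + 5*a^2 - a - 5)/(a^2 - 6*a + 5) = (a^2 + 6*a + 5)/(a - 5)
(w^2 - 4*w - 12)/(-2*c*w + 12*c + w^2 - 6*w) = (w + 2)/(-2*c + w)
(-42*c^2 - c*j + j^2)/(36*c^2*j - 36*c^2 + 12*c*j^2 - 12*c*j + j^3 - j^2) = (-7*c + j)/(6*c*j - 6*c + j^2 - j)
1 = 1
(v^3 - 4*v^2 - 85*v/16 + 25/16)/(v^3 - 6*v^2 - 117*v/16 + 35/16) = (v - 5)/(v - 7)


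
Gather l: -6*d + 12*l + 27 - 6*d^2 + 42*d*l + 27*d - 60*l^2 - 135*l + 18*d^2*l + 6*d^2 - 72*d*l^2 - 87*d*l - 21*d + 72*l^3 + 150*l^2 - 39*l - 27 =72*l^3 + l^2*(90 - 72*d) + l*(18*d^2 - 45*d - 162)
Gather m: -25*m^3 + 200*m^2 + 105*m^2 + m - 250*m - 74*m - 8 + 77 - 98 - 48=-25*m^3 + 305*m^2 - 323*m - 77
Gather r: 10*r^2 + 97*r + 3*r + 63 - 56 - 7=10*r^2 + 100*r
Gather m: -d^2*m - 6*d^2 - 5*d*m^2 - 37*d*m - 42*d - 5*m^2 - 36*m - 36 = -6*d^2 - 42*d + m^2*(-5*d - 5) + m*(-d^2 - 37*d - 36) - 36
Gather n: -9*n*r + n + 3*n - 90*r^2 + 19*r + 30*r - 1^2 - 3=n*(4 - 9*r) - 90*r^2 + 49*r - 4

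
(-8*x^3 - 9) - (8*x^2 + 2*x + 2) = -8*x^3 - 8*x^2 - 2*x - 11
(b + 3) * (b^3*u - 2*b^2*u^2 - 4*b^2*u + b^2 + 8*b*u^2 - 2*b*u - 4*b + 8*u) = b^4*u - 2*b^3*u^2 - b^3*u + b^3 + 2*b^2*u^2 - 14*b^2*u - b^2 + 24*b*u^2 + 2*b*u - 12*b + 24*u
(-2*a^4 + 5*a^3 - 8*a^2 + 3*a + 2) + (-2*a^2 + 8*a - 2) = -2*a^4 + 5*a^3 - 10*a^2 + 11*a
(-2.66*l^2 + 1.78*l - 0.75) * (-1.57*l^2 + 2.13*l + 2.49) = 4.1762*l^4 - 8.4604*l^3 - 1.6545*l^2 + 2.8347*l - 1.8675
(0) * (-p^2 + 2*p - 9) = 0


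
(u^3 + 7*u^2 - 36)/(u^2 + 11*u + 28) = (u^3 + 7*u^2 - 36)/(u^2 + 11*u + 28)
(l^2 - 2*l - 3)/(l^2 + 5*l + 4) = (l - 3)/(l + 4)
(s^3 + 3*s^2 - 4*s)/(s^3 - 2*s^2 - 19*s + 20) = s/(s - 5)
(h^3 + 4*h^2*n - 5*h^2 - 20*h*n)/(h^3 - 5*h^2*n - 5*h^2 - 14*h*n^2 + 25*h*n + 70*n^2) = h*(h + 4*n)/(h^2 - 5*h*n - 14*n^2)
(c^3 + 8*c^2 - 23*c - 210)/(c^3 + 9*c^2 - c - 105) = (c^2 + c - 30)/(c^2 + 2*c - 15)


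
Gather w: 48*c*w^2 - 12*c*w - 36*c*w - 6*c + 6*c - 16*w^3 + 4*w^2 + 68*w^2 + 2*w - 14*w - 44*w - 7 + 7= -16*w^3 + w^2*(48*c + 72) + w*(-48*c - 56)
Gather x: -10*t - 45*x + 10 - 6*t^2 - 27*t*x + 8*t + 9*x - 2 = -6*t^2 - 2*t + x*(-27*t - 36) + 8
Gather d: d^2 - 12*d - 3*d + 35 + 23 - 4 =d^2 - 15*d + 54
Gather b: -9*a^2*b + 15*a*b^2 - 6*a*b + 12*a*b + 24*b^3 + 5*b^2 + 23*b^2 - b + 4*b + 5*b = 24*b^3 + b^2*(15*a + 28) + b*(-9*a^2 + 6*a + 8)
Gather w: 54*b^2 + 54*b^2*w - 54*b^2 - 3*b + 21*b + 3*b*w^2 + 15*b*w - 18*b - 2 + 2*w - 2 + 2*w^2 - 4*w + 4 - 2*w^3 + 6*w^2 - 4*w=-2*w^3 + w^2*(3*b + 8) + w*(54*b^2 + 15*b - 6)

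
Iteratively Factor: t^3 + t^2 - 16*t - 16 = (t + 1)*(t^2 - 16) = (t - 4)*(t + 1)*(t + 4)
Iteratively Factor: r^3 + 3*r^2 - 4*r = (r - 1)*(r^2 + 4*r) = (r - 1)*(r + 4)*(r)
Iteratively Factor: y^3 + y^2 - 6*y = (y - 2)*(y^2 + 3*y) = (y - 2)*(y + 3)*(y)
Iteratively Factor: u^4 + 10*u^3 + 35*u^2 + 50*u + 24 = (u + 4)*(u^3 + 6*u^2 + 11*u + 6) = (u + 2)*(u + 4)*(u^2 + 4*u + 3) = (u + 1)*(u + 2)*(u + 4)*(u + 3)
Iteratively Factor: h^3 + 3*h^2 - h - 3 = (h + 3)*(h^2 - 1) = (h - 1)*(h + 3)*(h + 1)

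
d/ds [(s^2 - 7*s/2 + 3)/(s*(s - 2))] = 3/(2*s^2)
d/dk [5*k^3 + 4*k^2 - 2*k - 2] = 15*k^2 + 8*k - 2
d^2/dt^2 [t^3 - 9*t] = 6*t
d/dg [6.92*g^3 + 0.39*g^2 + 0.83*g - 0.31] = 20.76*g^2 + 0.78*g + 0.83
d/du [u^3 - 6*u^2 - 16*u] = 3*u^2 - 12*u - 16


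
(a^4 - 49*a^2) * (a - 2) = a^5 - 2*a^4 - 49*a^3 + 98*a^2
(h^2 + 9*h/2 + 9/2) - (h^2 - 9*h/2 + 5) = 9*h - 1/2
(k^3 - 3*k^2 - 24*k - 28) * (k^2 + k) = k^5 - 2*k^4 - 27*k^3 - 52*k^2 - 28*k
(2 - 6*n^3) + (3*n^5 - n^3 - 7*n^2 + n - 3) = 3*n^5 - 7*n^3 - 7*n^2 + n - 1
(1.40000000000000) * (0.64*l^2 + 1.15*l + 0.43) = 0.896*l^2 + 1.61*l + 0.602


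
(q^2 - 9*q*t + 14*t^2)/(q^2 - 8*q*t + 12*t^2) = (q - 7*t)/(q - 6*t)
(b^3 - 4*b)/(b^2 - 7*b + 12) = b*(b^2 - 4)/(b^2 - 7*b + 12)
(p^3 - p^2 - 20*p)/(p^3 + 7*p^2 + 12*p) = (p - 5)/(p + 3)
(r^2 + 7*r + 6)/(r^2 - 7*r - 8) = (r + 6)/(r - 8)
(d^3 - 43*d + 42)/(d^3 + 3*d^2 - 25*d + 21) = (d - 6)/(d - 3)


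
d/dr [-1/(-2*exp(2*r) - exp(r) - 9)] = (-4*exp(r) - 1)*exp(r)/(2*exp(2*r) + exp(r) + 9)^2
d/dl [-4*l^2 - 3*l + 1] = -8*l - 3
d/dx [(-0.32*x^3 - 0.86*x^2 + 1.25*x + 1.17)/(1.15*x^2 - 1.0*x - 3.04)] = (-0.368*x^4 + 0.64*x^3 + 2.3409*x^2 + 2.5378*x - 2.63)/(1.3225*x^4 - 2.3*x^3 - 5.992*x^2 + 6.08*x + 9.2416)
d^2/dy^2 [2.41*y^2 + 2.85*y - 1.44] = 4.82000000000000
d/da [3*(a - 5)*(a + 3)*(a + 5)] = 9*a^2 + 18*a - 75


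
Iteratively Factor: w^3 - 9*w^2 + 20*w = (w)*(w^2 - 9*w + 20) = w*(w - 5)*(w - 4)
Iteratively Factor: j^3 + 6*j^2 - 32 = (j + 4)*(j^2 + 2*j - 8) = (j + 4)^2*(j - 2)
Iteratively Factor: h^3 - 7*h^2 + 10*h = (h - 2)*(h^2 - 5*h) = (h - 5)*(h - 2)*(h)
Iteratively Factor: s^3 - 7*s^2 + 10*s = (s - 2)*(s^2 - 5*s) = (s - 5)*(s - 2)*(s)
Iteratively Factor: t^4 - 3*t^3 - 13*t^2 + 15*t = (t - 1)*(t^3 - 2*t^2 - 15*t) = t*(t - 1)*(t^2 - 2*t - 15) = t*(t - 1)*(t + 3)*(t - 5)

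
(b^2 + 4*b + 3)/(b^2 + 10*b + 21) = (b + 1)/(b + 7)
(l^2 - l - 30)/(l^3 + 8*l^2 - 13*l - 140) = (l - 6)/(l^2 + 3*l - 28)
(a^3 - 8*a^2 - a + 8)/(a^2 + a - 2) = (a^2 - 7*a - 8)/(a + 2)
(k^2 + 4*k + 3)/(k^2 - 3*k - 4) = (k + 3)/(k - 4)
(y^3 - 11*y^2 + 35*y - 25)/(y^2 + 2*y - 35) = (y^2 - 6*y + 5)/(y + 7)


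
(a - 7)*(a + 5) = a^2 - 2*a - 35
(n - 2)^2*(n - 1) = n^3 - 5*n^2 + 8*n - 4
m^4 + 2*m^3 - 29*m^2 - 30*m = m*(m - 5)*(m + 1)*(m + 6)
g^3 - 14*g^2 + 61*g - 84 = (g - 7)*(g - 4)*(g - 3)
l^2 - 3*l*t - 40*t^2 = (l - 8*t)*(l + 5*t)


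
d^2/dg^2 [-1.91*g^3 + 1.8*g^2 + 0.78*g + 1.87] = 3.6 - 11.46*g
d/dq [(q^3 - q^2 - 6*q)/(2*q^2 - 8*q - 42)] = (q^4 - 8*q^3 - 53*q^2 + 42*q + 126)/(2*(q^4 - 8*q^3 - 26*q^2 + 168*q + 441))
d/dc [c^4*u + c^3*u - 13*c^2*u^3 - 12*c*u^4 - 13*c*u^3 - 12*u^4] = u*(4*c^3 + 3*c^2 - 26*c*u^2 - 12*u^3 - 13*u^2)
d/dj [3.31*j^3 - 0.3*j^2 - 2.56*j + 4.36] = 9.93*j^2 - 0.6*j - 2.56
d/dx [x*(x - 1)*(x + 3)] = 3*x^2 + 4*x - 3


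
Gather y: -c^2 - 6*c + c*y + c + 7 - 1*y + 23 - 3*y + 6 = -c^2 - 5*c + y*(c - 4) + 36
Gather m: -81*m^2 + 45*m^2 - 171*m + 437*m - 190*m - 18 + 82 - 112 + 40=-36*m^2 + 76*m - 8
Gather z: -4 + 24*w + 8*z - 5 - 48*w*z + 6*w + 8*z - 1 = 30*w + z*(16 - 48*w) - 10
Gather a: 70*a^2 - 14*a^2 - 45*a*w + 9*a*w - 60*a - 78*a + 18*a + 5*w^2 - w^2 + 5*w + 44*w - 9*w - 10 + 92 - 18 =56*a^2 + a*(-36*w - 120) + 4*w^2 + 40*w + 64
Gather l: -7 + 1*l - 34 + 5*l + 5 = 6*l - 36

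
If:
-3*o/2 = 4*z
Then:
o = -8*z/3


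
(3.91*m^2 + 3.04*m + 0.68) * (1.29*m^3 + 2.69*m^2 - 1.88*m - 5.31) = 5.0439*m^5 + 14.4395*m^4 + 1.704*m^3 - 24.6481*m^2 - 17.4208*m - 3.6108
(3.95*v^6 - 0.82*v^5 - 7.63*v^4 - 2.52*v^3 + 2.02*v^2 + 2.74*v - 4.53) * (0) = 0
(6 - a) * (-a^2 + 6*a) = a^3 - 12*a^2 + 36*a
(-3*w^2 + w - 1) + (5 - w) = 4 - 3*w^2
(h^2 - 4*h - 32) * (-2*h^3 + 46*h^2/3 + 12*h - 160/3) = -2*h^5 + 70*h^4/3 + 44*h^3/3 - 592*h^2 - 512*h/3 + 5120/3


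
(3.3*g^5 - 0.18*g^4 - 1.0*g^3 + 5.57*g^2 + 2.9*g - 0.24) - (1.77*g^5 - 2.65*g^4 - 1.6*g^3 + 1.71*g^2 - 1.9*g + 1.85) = 1.53*g^5 + 2.47*g^4 + 0.6*g^3 + 3.86*g^2 + 4.8*g - 2.09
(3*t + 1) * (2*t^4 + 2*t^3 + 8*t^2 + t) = 6*t^5 + 8*t^4 + 26*t^3 + 11*t^2 + t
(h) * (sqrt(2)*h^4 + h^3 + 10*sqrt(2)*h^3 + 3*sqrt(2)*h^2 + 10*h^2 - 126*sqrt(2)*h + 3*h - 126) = sqrt(2)*h^5 + h^4 + 10*sqrt(2)*h^4 + 3*sqrt(2)*h^3 + 10*h^3 - 126*sqrt(2)*h^2 + 3*h^2 - 126*h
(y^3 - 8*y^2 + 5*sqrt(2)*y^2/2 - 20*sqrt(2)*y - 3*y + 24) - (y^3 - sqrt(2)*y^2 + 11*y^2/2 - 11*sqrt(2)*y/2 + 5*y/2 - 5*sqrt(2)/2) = -27*y^2/2 + 7*sqrt(2)*y^2/2 - 29*sqrt(2)*y/2 - 11*y/2 + 5*sqrt(2)/2 + 24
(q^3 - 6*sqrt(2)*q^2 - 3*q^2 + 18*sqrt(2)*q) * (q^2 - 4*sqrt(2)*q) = q^5 - 10*sqrt(2)*q^4 - 3*q^4 + 30*sqrt(2)*q^3 + 48*q^3 - 144*q^2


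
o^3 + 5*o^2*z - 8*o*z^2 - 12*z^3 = (o - 2*z)*(o + z)*(o + 6*z)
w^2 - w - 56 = (w - 8)*(w + 7)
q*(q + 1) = q^2 + q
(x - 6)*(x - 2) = x^2 - 8*x + 12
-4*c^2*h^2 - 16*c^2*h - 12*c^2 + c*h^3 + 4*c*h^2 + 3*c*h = (-4*c + h)*(h + 3)*(c*h + c)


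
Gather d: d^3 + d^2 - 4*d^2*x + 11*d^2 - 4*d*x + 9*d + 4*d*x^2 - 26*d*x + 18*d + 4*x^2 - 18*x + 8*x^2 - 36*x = d^3 + d^2*(12 - 4*x) + d*(4*x^2 - 30*x + 27) + 12*x^2 - 54*x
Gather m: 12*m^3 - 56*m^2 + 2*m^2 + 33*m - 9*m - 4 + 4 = 12*m^3 - 54*m^2 + 24*m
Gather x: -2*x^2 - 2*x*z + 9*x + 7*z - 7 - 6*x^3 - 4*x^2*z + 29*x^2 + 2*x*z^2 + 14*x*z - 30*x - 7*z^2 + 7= -6*x^3 + x^2*(27 - 4*z) + x*(2*z^2 + 12*z - 21) - 7*z^2 + 7*z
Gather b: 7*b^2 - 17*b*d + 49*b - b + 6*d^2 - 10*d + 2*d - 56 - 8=7*b^2 + b*(48 - 17*d) + 6*d^2 - 8*d - 64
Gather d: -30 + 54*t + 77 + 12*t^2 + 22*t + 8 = 12*t^2 + 76*t + 55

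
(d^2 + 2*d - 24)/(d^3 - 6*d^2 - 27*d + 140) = (d + 6)/(d^2 - 2*d - 35)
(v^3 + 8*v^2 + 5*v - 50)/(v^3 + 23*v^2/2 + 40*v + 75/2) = 2*(v - 2)/(2*v + 3)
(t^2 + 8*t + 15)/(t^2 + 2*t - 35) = (t^2 + 8*t + 15)/(t^2 + 2*t - 35)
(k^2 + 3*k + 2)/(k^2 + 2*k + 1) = (k + 2)/(k + 1)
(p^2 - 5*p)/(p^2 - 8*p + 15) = p/(p - 3)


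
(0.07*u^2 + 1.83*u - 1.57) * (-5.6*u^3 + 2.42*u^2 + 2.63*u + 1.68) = -0.392*u^5 - 10.0786*u^4 + 13.4047*u^3 + 1.1311*u^2 - 1.0547*u - 2.6376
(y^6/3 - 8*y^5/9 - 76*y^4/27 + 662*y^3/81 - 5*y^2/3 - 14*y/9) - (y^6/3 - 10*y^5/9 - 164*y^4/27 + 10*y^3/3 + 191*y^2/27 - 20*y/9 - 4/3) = 2*y^5/9 + 88*y^4/27 + 392*y^3/81 - 236*y^2/27 + 2*y/3 + 4/3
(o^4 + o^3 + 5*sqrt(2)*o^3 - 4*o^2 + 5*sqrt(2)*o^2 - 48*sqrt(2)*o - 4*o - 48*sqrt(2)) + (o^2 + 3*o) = o^4 + o^3 + 5*sqrt(2)*o^3 - 3*o^2 + 5*sqrt(2)*o^2 - 48*sqrt(2)*o - o - 48*sqrt(2)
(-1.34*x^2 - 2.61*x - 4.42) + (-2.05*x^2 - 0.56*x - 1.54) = -3.39*x^2 - 3.17*x - 5.96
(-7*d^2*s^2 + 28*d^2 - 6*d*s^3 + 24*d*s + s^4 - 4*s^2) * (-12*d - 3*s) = 84*d^3*s^2 - 336*d^3 + 93*d^2*s^3 - 372*d^2*s + 6*d*s^4 - 24*d*s^2 - 3*s^5 + 12*s^3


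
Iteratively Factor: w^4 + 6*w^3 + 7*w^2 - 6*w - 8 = (w + 2)*(w^3 + 4*w^2 - w - 4) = (w - 1)*(w + 2)*(w^2 + 5*w + 4) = (w - 1)*(w + 1)*(w + 2)*(w + 4)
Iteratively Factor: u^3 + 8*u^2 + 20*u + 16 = (u + 2)*(u^2 + 6*u + 8) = (u + 2)^2*(u + 4)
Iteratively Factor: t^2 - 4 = (t - 2)*(t + 2)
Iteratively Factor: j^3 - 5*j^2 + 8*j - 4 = (j - 1)*(j^2 - 4*j + 4) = (j - 2)*(j - 1)*(j - 2)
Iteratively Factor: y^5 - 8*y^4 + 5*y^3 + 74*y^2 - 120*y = (y - 5)*(y^4 - 3*y^3 - 10*y^2 + 24*y) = y*(y - 5)*(y^3 - 3*y^2 - 10*y + 24) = y*(y - 5)*(y + 3)*(y^2 - 6*y + 8) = y*(y - 5)*(y - 2)*(y + 3)*(y - 4)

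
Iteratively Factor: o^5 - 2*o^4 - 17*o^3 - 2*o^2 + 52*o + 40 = (o + 1)*(o^4 - 3*o^3 - 14*o^2 + 12*o + 40) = (o - 5)*(o + 1)*(o^3 + 2*o^2 - 4*o - 8) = (o - 5)*(o - 2)*(o + 1)*(o^2 + 4*o + 4) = (o - 5)*(o - 2)*(o + 1)*(o + 2)*(o + 2)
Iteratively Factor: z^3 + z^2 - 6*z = (z + 3)*(z^2 - 2*z) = z*(z + 3)*(z - 2)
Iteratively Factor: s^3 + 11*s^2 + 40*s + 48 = (s + 4)*(s^2 + 7*s + 12) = (s + 4)^2*(s + 3)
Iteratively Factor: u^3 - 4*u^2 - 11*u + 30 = (u + 3)*(u^2 - 7*u + 10) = (u - 2)*(u + 3)*(u - 5)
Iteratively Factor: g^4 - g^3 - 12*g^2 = (g)*(g^3 - g^2 - 12*g) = g*(g - 4)*(g^2 + 3*g) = g^2*(g - 4)*(g + 3)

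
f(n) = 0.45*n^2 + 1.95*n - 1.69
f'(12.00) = 12.75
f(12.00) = 86.51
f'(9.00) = 10.05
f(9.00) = 52.31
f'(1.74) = 3.52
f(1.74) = 3.07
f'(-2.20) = -0.03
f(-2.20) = -3.80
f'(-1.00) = 1.05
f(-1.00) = -3.19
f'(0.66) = 2.54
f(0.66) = -0.21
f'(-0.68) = 1.34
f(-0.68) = -2.81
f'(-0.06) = 1.90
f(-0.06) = -1.81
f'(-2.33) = -0.15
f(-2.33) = -3.79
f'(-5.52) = -3.02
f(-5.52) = 1.26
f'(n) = 0.9*n + 1.95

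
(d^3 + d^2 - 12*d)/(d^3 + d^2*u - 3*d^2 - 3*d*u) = (d + 4)/(d + u)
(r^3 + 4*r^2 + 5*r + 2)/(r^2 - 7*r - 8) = (r^2 + 3*r + 2)/(r - 8)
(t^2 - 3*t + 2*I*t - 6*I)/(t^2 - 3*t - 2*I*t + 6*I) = (t + 2*I)/(t - 2*I)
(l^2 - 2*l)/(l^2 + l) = (l - 2)/(l + 1)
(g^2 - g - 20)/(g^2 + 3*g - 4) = (g - 5)/(g - 1)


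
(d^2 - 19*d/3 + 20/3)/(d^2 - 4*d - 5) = (d - 4/3)/(d + 1)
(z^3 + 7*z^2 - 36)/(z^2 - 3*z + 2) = (z^2 + 9*z + 18)/(z - 1)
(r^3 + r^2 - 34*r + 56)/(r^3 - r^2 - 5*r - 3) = (-r^3 - r^2 + 34*r - 56)/(-r^3 + r^2 + 5*r + 3)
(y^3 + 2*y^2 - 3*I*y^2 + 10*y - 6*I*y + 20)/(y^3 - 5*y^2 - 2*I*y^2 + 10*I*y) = (y^3 + y^2*(2 - 3*I) + 2*y*(5 - 3*I) + 20)/(y*(y^2 - y*(5 + 2*I) + 10*I))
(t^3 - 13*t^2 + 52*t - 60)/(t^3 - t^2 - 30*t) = (t^2 - 7*t + 10)/(t*(t + 5))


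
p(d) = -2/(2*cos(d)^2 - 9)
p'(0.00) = 0.00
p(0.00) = 0.29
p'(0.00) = 0.00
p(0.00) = 0.29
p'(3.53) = -0.05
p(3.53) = 0.27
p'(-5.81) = -0.06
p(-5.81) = 0.27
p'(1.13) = -0.04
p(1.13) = 0.23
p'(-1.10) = 0.04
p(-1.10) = 0.23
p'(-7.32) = 0.05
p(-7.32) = 0.24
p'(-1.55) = 0.00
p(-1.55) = 0.22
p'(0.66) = -0.06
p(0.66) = 0.26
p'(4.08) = -0.06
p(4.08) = 0.24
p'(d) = -8*sin(d)*cos(d)/(2*cos(d)^2 - 9)^2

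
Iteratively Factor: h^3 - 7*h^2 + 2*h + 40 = (h - 5)*(h^2 - 2*h - 8) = (h - 5)*(h + 2)*(h - 4)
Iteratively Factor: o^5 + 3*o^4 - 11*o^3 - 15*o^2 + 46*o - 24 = (o + 3)*(o^4 - 11*o^2 + 18*o - 8) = (o - 2)*(o + 3)*(o^3 + 2*o^2 - 7*o + 4) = (o - 2)*(o - 1)*(o + 3)*(o^2 + 3*o - 4) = (o - 2)*(o - 1)*(o + 3)*(o + 4)*(o - 1)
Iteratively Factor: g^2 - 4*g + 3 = (g - 3)*(g - 1)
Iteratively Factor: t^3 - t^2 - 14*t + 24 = (t - 2)*(t^2 + t - 12) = (t - 3)*(t - 2)*(t + 4)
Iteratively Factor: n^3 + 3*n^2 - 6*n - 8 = (n + 1)*(n^2 + 2*n - 8) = (n + 1)*(n + 4)*(n - 2)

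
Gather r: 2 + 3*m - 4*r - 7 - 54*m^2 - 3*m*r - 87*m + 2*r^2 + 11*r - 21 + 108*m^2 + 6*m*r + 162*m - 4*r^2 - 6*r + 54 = 54*m^2 + 78*m - 2*r^2 + r*(3*m + 1) + 28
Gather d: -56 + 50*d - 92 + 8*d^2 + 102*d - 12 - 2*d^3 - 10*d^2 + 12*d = -2*d^3 - 2*d^2 + 164*d - 160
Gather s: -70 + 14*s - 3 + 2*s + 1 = 16*s - 72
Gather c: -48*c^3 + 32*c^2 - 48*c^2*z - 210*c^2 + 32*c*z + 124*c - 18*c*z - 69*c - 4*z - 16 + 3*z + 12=-48*c^3 + c^2*(-48*z - 178) + c*(14*z + 55) - z - 4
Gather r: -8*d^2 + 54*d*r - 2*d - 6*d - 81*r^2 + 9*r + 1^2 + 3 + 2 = -8*d^2 - 8*d - 81*r^2 + r*(54*d + 9) + 6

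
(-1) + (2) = 1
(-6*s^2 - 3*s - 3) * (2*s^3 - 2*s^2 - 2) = -12*s^5 + 6*s^4 + 18*s^2 + 6*s + 6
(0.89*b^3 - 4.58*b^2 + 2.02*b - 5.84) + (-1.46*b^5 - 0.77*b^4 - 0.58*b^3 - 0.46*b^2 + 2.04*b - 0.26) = -1.46*b^5 - 0.77*b^4 + 0.31*b^3 - 5.04*b^2 + 4.06*b - 6.1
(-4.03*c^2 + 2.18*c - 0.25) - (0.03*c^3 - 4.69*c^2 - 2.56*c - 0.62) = -0.03*c^3 + 0.66*c^2 + 4.74*c + 0.37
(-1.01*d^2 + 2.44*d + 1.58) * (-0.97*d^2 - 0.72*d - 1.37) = 0.9797*d^4 - 1.6396*d^3 - 1.9057*d^2 - 4.4804*d - 2.1646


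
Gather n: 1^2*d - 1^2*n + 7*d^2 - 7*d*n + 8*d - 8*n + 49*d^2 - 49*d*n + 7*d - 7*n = 56*d^2 + 16*d + n*(-56*d - 16)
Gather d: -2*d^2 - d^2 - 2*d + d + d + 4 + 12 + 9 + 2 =27 - 3*d^2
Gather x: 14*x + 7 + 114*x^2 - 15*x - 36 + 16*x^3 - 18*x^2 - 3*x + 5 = 16*x^3 + 96*x^2 - 4*x - 24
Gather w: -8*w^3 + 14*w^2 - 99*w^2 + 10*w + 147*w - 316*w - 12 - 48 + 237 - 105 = -8*w^3 - 85*w^2 - 159*w + 72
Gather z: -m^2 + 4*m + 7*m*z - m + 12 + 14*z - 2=-m^2 + 3*m + z*(7*m + 14) + 10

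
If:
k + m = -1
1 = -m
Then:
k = 0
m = -1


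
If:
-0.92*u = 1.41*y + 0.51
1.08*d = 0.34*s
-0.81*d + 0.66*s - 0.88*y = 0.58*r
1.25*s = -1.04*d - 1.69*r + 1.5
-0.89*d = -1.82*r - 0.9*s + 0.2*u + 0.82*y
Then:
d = 0.39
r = -0.27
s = 1.24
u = -1.71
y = 0.75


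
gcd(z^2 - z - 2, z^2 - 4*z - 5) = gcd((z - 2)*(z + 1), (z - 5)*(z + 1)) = z + 1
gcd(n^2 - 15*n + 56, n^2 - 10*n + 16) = n - 8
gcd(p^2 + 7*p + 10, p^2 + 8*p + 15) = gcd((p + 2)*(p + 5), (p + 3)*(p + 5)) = p + 5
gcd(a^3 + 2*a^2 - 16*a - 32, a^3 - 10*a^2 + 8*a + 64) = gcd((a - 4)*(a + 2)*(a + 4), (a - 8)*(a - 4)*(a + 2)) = a^2 - 2*a - 8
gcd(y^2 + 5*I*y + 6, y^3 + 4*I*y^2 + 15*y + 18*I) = y + 6*I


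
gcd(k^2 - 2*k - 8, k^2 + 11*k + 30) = 1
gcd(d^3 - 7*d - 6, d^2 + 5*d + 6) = d + 2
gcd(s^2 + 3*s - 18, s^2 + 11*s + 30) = s + 6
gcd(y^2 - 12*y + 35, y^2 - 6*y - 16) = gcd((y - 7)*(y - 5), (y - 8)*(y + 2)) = 1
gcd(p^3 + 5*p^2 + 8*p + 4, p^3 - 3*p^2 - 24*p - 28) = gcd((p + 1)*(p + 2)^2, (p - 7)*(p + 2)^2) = p^2 + 4*p + 4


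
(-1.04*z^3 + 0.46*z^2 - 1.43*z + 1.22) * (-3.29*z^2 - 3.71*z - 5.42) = 3.4216*z^5 + 2.345*z^4 + 8.6349*z^3 - 1.2017*z^2 + 3.2244*z - 6.6124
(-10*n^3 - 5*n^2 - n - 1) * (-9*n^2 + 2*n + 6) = 90*n^5 + 25*n^4 - 61*n^3 - 23*n^2 - 8*n - 6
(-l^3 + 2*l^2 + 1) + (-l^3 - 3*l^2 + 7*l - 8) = -2*l^3 - l^2 + 7*l - 7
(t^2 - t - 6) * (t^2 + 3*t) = t^4 + 2*t^3 - 9*t^2 - 18*t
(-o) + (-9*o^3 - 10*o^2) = -9*o^3 - 10*o^2 - o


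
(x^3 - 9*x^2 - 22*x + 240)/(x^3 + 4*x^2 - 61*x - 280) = (x - 6)/(x + 7)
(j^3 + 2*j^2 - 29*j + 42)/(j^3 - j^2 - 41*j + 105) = (j - 2)/(j - 5)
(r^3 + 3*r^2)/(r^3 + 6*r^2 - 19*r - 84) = r^2/(r^2 + 3*r - 28)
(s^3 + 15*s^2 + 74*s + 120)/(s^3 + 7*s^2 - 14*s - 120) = (s + 4)/(s - 4)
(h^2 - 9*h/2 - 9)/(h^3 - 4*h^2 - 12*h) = (h + 3/2)/(h*(h + 2))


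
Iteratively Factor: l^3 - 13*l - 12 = (l + 1)*(l^2 - l - 12) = (l - 4)*(l + 1)*(l + 3)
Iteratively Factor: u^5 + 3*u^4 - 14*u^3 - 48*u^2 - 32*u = (u + 1)*(u^4 + 2*u^3 - 16*u^2 - 32*u) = (u + 1)*(u + 2)*(u^3 - 16*u) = (u + 1)*(u + 2)*(u + 4)*(u^2 - 4*u) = (u - 4)*(u + 1)*(u + 2)*(u + 4)*(u)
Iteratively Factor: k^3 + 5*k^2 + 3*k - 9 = (k + 3)*(k^2 + 2*k - 3) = (k + 3)^2*(k - 1)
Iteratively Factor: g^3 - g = (g + 1)*(g^2 - g) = g*(g + 1)*(g - 1)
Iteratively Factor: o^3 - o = (o - 1)*(o^2 + o) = (o - 1)*(o + 1)*(o)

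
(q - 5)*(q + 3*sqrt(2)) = q^2 - 5*q + 3*sqrt(2)*q - 15*sqrt(2)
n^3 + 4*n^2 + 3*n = n*(n + 1)*(n + 3)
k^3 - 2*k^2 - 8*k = k*(k - 4)*(k + 2)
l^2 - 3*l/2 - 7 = (l - 7/2)*(l + 2)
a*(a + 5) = a^2 + 5*a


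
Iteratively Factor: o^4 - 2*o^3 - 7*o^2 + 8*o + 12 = (o - 3)*(o^3 + o^2 - 4*o - 4) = (o - 3)*(o + 2)*(o^2 - o - 2) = (o - 3)*(o + 1)*(o + 2)*(o - 2)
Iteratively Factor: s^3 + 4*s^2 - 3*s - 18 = (s - 2)*(s^2 + 6*s + 9) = (s - 2)*(s + 3)*(s + 3)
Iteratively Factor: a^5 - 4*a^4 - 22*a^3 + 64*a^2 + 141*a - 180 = (a + 3)*(a^4 - 7*a^3 - a^2 + 67*a - 60) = (a - 4)*(a + 3)*(a^3 - 3*a^2 - 13*a + 15) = (a - 4)*(a + 3)^2*(a^2 - 6*a + 5) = (a - 5)*(a - 4)*(a + 3)^2*(a - 1)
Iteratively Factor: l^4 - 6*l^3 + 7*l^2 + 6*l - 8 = (l - 1)*(l^3 - 5*l^2 + 2*l + 8) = (l - 4)*(l - 1)*(l^2 - l - 2) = (l - 4)*(l - 1)*(l + 1)*(l - 2)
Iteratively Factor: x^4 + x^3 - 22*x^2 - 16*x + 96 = (x - 4)*(x^3 + 5*x^2 - 2*x - 24) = (x - 4)*(x + 3)*(x^2 + 2*x - 8) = (x - 4)*(x + 3)*(x + 4)*(x - 2)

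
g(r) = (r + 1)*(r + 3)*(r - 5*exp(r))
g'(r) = (1 - 5*exp(r))*(r + 1)*(r + 3) + (r + 1)*(r - 5*exp(r)) + (r + 3)*(r - 5*exp(r)) = -5*r^2*exp(r) + 3*r^2 - 30*r*exp(r) + 8*r - 35*exp(r) + 3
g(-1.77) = 2.48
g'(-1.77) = -1.35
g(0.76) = -65.72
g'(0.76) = -118.95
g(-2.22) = 2.63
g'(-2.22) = 0.78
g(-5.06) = -42.59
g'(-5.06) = 39.26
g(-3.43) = -3.75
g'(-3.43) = 11.15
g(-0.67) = -2.48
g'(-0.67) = -9.79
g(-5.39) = -56.79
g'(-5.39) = 46.95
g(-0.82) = -1.19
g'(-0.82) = -7.60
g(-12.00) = -1188.00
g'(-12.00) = 339.00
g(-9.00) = -432.03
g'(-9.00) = 173.98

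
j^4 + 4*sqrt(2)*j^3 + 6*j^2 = j^2*(j + sqrt(2))*(j + 3*sqrt(2))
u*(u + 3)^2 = u^3 + 6*u^2 + 9*u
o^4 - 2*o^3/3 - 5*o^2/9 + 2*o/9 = o*(o - 1)*(o - 1/3)*(o + 2/3)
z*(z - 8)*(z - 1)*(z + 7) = z^4 - 2*z^3 - 55*z^2 + 56*z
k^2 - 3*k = k*(k - 3)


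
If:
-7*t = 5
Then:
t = -5/7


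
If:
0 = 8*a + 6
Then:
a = -3/4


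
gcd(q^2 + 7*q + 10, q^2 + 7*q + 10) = q^2 + 7*q + 10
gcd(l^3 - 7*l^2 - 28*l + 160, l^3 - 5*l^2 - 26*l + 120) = l^2 + l - 20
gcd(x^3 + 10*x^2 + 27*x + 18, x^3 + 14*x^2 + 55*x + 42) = x^2 + 7*x + 6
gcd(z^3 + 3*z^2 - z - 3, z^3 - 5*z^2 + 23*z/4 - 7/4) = z - 1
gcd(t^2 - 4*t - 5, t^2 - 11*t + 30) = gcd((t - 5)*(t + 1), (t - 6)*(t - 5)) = t - 5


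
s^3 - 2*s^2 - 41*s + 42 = (s - 7)*(s - 1)*(s + 6)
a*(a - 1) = a^2 - a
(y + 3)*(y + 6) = y^2 + 9*y + 18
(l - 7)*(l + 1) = l^2 - 6*l - 7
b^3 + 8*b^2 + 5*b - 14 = (b - 1)*(b + 2)*(b + 7)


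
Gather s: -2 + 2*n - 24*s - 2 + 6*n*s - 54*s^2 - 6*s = 2*n - 54*s^2 + s*(6*n - 30) - 4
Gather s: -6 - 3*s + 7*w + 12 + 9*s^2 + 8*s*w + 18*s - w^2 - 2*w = 9*s^2 + s*(8*w + 15) - w^2 + 5*w + 6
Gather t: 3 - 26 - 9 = -32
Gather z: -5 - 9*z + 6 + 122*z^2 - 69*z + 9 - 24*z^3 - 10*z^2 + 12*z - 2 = -24*z^3 + 112*z^2 - 66*z + 8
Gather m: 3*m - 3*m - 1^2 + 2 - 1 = 0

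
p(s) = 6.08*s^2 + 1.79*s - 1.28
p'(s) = 12.16*s + 1.79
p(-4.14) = 95.52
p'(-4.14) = -48.55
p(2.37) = 37.11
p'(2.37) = 30.61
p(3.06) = 61.13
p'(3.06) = 39.00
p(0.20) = -0.68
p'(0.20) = 4.22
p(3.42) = 75.96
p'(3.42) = 43.38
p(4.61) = 136.18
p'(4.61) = 57.85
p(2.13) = 30.12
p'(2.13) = 27.69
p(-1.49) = 9.55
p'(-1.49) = -16.33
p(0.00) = -1.28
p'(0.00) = 1.79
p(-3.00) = 48.07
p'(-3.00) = -34.69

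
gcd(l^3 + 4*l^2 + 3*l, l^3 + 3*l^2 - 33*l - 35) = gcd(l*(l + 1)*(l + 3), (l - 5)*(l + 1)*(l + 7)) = l + 1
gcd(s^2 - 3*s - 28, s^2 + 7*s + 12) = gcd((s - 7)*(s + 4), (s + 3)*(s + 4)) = s + 4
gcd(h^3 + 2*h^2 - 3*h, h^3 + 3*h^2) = h^2 + 3*h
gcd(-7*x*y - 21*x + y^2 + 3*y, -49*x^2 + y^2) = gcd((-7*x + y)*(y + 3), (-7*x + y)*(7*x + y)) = 7*x - y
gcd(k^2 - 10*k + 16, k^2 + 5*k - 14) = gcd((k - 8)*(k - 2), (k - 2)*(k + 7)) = k - 2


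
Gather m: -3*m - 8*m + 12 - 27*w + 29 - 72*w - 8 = -11*m - 99*w + 33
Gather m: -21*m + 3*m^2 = 3*m^2 - 21*m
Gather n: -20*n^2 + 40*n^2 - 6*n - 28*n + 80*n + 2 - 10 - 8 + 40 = 20*n^2 + 46*n + 24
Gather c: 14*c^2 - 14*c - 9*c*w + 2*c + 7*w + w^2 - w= 14*c^2 + c*(-9*w - 12) + w^2 + 6*w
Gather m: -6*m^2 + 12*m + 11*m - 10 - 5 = -6*m^2 + 23*m - 15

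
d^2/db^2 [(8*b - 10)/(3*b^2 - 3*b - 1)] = 36*((3 - 4*b)*(-3*b^2 + 3*b + 1) - (2*b - 1)^2*(4*b - 5))/(-3*b^2 + 3*b + 1)^3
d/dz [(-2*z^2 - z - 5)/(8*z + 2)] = (-8*z^2 - 4*z + 19)/(2*(16*z^2 + 8*z + 1))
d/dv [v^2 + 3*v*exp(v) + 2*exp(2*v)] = 3*v*exp(v) + 2*v + 4*exp(2*v) + 3*exp(v)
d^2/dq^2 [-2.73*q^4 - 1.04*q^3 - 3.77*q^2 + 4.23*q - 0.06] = -32.76*q^2 - 6.24*q - 7.54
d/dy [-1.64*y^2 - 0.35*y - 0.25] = -3.28*y - 0.35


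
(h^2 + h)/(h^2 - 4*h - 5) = h/(h - 5)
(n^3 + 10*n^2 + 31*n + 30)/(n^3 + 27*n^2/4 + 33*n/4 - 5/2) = 4*(n + 3)/(4*n - 1)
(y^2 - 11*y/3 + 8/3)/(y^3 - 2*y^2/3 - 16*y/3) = (y - 1)/(y*(y + 2))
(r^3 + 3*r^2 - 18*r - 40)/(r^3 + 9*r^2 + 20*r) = (r^2 - 2*r - 8)/(r*(r + 4))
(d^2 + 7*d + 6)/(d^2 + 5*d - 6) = (d + 1)/(d - 1)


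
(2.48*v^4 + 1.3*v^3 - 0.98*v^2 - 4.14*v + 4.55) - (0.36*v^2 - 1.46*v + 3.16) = 2.48*v^4 + 1.3*v^3 - 1.34*v^2 - 2.68*v + 1.39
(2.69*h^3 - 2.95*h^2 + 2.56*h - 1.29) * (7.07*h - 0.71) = 19.0183*h^4 - 22.7664*h^3 + 20.1937*h^2 - 10.9379*h + 0.9159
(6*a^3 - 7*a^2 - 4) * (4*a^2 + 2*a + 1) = 24*a^5 - 16*a^4 - 8*a^3 - 23*a^2 - 8*a - 4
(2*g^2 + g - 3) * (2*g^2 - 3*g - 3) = 4*g^4 - 4*g^3 - 15*g^2 + 6*g + 9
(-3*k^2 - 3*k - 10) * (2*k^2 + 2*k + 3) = -6*k^4 - 12*k^3 - 35*k^2 - 29*k - 30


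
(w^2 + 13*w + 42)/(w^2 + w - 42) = (w + 6)/(w - 6)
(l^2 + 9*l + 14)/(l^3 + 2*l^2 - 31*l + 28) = (l + 2)/(l^2 - 5*l + 4)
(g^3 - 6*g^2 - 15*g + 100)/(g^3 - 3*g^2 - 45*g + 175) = (g + 4)/(g + 7)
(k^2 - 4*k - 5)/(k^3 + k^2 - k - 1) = (k - 5)/(k^2 - 1)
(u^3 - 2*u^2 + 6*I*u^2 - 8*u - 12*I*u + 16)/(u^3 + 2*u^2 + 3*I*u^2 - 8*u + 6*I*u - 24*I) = (u^2 + 6*I*u - 8)/(u^2 + u*(4 + 3*I) + 12*I)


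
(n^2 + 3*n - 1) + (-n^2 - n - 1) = 2*n - 2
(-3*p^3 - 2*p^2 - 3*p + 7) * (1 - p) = 3*p^4 - p^3 + p^2 - 10*p + 7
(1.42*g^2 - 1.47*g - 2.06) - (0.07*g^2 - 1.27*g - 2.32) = 1.35*g^2 - 0.2*g + 0.26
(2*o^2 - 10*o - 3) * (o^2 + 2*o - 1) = 2*o^4 - 6*o^3 - 25*o^2 + 4*o + 3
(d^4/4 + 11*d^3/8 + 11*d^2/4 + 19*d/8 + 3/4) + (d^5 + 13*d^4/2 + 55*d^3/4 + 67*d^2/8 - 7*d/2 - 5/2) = d^5 + 27*d^4/4 + 121*d^3/8 + 89*d^2/8 - 9*d/8 - 7/4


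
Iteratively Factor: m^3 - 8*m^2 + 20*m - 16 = (m - 2)*(m^2 - 6*m + 8) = (m - 4)*(m - 2)*(m - 2)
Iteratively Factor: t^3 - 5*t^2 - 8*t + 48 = (t - 4)*(t^2 - t - 12) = (t - 4)*(t + 3)*(t - 4)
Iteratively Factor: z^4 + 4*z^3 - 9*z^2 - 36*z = (z + 3)*(z^3 + z^2 - 12*z) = (z - 3)*(z + 3)*(z^2 + 4*z) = z*(z - 3)*(z + 3)*(z + 4)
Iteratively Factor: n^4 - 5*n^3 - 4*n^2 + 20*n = (n + 2)*(n^3 - 7*n^2 + 10*n) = n*(n + 2)*(n^2 - 7*n + 10) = n*(n - 2)*(n + 2)*(n - 5)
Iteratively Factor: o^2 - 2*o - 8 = (o - 4)*(o + 2)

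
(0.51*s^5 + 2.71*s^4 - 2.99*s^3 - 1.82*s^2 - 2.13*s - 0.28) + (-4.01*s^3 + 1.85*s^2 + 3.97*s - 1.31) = 0.51*s^5 + 2.71*s^4 - 7.0*s^3 + 0.03*s^2 + 1.84*s - 1.59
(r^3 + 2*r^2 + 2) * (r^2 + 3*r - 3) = r^5 + 5*r^4 + 3*r^3 - 4*r^2 + 6*r - 6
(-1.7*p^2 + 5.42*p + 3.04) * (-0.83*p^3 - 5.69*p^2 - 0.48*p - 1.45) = 1.411*p^5 + 5.1744*p^4 - 32.547*p^3 - 17.4342*p^2 - 9.3182*p - 4.408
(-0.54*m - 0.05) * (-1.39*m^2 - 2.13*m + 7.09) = 0.7506*m^3 + 1.2197*m^2 - 3.7221*m - 0.3545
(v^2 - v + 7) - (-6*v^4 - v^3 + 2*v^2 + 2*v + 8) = 6*v^4 + v^3 - v^2 - 3*v - 1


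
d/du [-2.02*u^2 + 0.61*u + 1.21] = 0.61 - 4.04*u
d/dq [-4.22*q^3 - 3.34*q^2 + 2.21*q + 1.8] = -12.66*q^2 - 6.68*q + 2.21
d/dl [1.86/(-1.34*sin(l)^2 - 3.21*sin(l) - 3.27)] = (4.9848*sin(l) + 5.9706)*cos(l)/(1.34*sin(l)^2 + 3.21*sin(l) + 3.27)^2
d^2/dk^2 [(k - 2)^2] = 2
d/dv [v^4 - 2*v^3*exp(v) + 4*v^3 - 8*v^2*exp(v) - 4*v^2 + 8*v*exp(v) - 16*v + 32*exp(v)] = -2*v^3*exp(v) + 4*v^3 - 14*v^2*exp(v) + 12*v^2 - 8*v*exp(v) - 8*v + 40*exp(v) - 16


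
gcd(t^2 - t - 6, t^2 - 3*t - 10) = t + 2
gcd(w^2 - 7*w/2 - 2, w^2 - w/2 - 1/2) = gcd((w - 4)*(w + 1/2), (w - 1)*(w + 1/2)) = w + 1/2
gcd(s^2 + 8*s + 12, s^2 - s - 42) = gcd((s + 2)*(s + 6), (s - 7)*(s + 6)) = s + 6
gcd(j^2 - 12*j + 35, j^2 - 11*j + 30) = j - 5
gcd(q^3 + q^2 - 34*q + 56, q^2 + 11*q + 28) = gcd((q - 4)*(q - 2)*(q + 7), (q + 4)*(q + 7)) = q + 7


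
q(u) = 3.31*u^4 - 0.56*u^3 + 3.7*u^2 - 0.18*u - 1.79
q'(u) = 13.24*u^3 - 1.68*u^2 + 7.4*u - 0.18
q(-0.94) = 4.70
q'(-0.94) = -19.62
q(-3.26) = 431.37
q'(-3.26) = -500.87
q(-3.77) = 750.12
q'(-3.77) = -761.39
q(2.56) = 154.77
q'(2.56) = 229.88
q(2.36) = 113.71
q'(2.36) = 181.96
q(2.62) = 169.03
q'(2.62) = 245.79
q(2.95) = 266.18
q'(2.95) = 346.93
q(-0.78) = 2.09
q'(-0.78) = -13.26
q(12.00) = 68197.33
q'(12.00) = 22725.42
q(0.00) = -1.79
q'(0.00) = -0.18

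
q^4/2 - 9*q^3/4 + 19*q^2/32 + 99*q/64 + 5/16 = (q/2 + 1/4)*(q - 4)*(q - 5/4)*(q + 1/4)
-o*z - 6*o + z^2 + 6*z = (-o + z)*(z + 6)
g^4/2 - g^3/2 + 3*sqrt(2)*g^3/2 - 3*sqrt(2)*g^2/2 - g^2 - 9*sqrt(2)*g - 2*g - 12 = (g/2 + 1)*(g - 3)*(g + sqrt(2))*(g + 2*sqrt(2))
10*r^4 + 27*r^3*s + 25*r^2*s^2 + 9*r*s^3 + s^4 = (r + s)^2*(2*r + s)*(5*r + s)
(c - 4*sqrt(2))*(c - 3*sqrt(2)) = c^2 - 7*sqrt(2)*c + 24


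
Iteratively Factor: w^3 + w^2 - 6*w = (w - 2)*(w^2 + 3*w) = w*(w - 2)*(w + 3)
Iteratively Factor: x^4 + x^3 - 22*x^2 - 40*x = (x)*(x^3 + x^2 - 22*x - 40) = x*(x - 5)*(x^2 + 6*x + 8) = x*(x - 5)*(x + 4)*(x + 2)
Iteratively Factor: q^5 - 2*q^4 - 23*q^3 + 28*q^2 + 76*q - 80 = (q - 2)*(q^4 - 23*q^2 - 18*q + 40) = (q - 2)*(q + 2)*(q^3 - 2*q^2 - 19*q + 20) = (q - 2)*(q - 1)*(q + 2)*(q^2 - q - 20) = (q - 2)*(q - 1)*(q + 2)*(q + 4)*(q - 5)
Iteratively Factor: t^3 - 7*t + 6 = (t + 3)*(t^2 - 3*t + 2) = (t - 2)*(t + 3)*(t - 1)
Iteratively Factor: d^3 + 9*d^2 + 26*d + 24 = (d + 2)*(d^2 + 7*d + 12) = (d + 2)*(d + 4)*(d + 3)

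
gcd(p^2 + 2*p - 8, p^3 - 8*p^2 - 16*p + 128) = p + 4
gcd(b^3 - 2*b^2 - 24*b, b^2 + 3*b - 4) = b + 4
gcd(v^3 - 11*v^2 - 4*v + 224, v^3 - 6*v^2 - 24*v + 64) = v^2 - 4*v - 32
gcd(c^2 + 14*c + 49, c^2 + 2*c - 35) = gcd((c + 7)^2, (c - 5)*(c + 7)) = c + 7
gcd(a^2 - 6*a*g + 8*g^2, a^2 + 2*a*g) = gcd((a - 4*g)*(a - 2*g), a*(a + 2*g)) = 1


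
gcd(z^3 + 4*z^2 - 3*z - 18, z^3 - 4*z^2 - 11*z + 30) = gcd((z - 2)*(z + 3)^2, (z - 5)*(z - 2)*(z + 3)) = z^2 + z - 6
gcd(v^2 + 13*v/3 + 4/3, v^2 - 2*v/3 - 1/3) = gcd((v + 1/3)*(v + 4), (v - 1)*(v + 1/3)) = v + 1/3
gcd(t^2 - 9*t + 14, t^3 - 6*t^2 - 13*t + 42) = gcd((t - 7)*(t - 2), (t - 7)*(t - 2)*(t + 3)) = t^2 - 9*t + 14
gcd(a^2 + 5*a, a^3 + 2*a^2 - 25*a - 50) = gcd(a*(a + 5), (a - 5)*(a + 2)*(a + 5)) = a + 5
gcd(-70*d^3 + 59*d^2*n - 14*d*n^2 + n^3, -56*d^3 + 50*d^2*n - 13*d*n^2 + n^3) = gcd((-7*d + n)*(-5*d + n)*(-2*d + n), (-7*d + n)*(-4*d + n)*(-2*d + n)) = 14*d^2 - 9*d*n + n^2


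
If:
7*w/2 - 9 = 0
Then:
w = 18/7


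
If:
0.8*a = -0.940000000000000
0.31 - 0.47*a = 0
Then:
No Solution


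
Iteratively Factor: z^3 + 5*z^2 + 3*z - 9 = (z + 3)*(z^2 + 2*z - 3) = (z + 3)^2*(z - 1)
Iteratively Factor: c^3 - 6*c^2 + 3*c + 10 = (c + 1)*(c^2 - 7*c + 10) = (c - 2)*(c + 1)*(c - 5)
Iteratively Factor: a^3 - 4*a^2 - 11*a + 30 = (a - 2)*(a^2 - 2*a - 15) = (a - 5)*(a - 2)*(a + 3)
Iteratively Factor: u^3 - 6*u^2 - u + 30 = (u + 2)*(u^2 - 8*u + 15) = (u - 3)*(u + 2)*(u - 5)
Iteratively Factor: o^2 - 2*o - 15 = (o + 3)*(o - 5)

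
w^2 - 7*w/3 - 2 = (w - 3)*(w + 2/3)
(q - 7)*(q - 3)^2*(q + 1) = q^4 - 12*q^3 + 38*q^2 - 12*q - 63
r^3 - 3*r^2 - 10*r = r*(r - 5)*(r + 2)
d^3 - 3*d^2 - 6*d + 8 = (d - 4)*(d - 1)*(d + 2)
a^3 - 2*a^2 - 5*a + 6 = (a - 3)*(a - 1)*(a + 2)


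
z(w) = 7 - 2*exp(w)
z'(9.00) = -16206.17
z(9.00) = -16199.17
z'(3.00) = -40.17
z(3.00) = -33.17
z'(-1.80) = -0.33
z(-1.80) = 6.67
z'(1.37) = -7.87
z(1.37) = -0.87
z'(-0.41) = -1.33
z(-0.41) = 5.67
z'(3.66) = -77.72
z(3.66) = -70.72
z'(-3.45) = -0.06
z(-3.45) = 6.94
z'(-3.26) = -0.08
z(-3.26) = 6.92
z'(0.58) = -3.57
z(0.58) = 3.43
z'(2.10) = -16.33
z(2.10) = -9.33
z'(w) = -2*exp(w)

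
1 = 1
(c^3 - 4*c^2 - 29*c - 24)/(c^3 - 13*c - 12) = (c - 8)/(c - 4)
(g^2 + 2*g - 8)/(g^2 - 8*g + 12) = (g + 4)/(g - 6)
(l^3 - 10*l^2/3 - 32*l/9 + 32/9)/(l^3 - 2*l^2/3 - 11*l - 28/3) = (9*l^2 + 6*l - 8)/(3*(3*l^2 + 10*l + 7))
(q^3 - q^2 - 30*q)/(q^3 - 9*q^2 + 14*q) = (q^2 - q - 30)/(q^2 - 9*q + 14)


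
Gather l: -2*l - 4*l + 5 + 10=15 - 6*l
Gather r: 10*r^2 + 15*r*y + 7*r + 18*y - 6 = 10*r^2 + r*(15*y + 7) + 18*y - 6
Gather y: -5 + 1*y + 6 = y + 1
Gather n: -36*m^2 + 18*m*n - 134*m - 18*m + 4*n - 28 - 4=-36*m^2 - 152*m + n*(18*m + 4) - 32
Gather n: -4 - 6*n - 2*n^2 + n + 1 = -2*n^2 - 5*n - 3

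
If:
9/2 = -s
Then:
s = -9/2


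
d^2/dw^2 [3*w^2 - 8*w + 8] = 6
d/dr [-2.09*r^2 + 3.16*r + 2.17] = 3.16 - 4.18*r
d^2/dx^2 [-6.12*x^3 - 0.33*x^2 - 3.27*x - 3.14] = -36.72*x - 0.66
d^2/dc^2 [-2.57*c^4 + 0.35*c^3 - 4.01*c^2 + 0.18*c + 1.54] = -30.84*c^2 + 2.1*c - 8.02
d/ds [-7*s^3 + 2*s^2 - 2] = s*(4 - 21*s)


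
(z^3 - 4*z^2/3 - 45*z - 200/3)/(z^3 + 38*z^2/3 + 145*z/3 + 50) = (z - 8)/(z + 6)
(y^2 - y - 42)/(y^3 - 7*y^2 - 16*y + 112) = (y + 6)/(y^2 - 16)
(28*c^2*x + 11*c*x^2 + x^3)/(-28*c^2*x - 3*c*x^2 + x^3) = (7*c + x)/(-7*c + x)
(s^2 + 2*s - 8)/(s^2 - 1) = (s^2 + 2*s - 8)/(s^2 - 1)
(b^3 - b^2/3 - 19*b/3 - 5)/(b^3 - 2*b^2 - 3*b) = (b + 5/3)/b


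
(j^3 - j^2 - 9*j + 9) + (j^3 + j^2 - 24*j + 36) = 2*j^3 - 33*j + 45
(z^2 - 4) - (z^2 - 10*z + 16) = 10*z - 20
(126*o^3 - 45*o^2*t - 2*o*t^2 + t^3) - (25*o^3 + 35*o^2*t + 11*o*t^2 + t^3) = 101*o^3 - 80*o^2*t - 13*o*t^2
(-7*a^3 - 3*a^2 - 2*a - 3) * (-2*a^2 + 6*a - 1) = 14*a^5 - 36*a^4 - 7*a^3 - 3*a^2 - 16*a + 3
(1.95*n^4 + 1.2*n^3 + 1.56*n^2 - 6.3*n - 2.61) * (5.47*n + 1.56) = 10.6665*n^5 + 9.606*n^4 + 10.4052*n^3 - 32.0274*n^2 - 24.1047*n - 4.0716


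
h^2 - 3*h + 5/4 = (h - 5/2)*(h - 1/2)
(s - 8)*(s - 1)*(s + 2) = s^3 - 7*s^2 - 10*s + 16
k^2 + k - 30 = (k - 5)*(k + 6)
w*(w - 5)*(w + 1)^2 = w^4 - 3*w^3 - 9*w^2 - 5*w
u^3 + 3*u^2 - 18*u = u*(u - 3)*(u + 6)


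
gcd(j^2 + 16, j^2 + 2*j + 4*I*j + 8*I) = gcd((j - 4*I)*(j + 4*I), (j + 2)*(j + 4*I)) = j + 4*I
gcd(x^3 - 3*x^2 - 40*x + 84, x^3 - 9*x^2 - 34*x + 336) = x^2 - x - 42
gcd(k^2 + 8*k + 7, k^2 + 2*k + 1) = k + 1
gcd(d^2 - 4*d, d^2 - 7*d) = d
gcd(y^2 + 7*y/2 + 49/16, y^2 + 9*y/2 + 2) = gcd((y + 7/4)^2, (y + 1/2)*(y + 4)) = 1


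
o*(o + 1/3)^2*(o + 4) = o^4 + 14*o^3/3 + 25*o^2/9 + 4*o/9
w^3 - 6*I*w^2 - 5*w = w*(w - 5*I)*(w - I)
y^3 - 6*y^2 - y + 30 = (y - 5)*(y - 3)*(y + 2)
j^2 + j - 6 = (j - 2)*(j + 3)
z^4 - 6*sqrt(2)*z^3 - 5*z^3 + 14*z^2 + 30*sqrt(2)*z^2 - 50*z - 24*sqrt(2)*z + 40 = (z - 4)*(z - 1)*(z - 5*sqrt(2))*(z - sqrt(2))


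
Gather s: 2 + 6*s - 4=6*s - 2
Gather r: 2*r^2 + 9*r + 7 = 2*r^2 + 9*r + 7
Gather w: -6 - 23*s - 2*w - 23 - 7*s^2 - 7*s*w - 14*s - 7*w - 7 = -7*s^2 - 37*s + w*(-7*s - 9) - 36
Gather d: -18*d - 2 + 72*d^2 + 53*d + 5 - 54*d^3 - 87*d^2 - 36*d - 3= -54*d^3 - 15*d^2 - d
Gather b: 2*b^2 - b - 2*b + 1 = 2*b^2 - 3*b + 1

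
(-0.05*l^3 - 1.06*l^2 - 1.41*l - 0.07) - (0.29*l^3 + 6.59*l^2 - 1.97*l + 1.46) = -0.34*l^3 - 7.65*l^2 + 0.56*l - 1.53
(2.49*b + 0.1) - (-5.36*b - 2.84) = 7.85*b + 2.94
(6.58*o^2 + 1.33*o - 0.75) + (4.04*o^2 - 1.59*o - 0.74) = 10.62*o^2 - 0.26*o - 1.49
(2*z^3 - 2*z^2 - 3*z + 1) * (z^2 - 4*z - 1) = 2*z^5 - 10*z^4 + 3*z^3 + 15*z^2 - z - 1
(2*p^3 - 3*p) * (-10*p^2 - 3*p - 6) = -20*p^5 - 6*p^4 + 18*p^3 + 9*p^2 + 18*p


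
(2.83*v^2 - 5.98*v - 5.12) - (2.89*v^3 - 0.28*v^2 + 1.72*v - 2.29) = -2.89*v^3 + 3.11*v^2 - 7.7*v - 2.83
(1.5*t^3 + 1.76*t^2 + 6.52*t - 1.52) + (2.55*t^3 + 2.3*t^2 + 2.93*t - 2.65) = 4.05*t^3 + 4.06*t^2 + 9.45*t - 4.17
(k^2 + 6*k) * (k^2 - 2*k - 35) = k^4 + 4*k^3 - 47*k^2 - 210*k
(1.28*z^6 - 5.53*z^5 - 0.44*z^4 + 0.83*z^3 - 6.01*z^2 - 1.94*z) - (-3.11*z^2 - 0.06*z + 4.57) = 1.28*z^6 - 5.53*z^5 - 0.44*z^4 + 0.83*z^3 - 2.9*z^2 - 1.88*z - 4.57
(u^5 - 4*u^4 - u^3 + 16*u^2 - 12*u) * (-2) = -2*u^5 + 8*u^4 + 2*u^3 - 32*u^2 + 24*u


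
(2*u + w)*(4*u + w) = 8*u^2 + 6*u*w + w^2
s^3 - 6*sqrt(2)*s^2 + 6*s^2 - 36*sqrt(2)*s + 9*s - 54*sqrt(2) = (s + 3)^2*(s - 6*sqrt(2))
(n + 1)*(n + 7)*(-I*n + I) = -I*n^3 - 7*I*n^2 + I*n + 7*I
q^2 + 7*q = q*(q + 7)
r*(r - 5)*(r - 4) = r^3 - 9*r^2 + 20*r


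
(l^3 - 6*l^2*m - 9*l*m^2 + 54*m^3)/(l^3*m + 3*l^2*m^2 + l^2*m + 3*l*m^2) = (l^2 - 9*l*m + 18*m^2)/(l*m*(l + 1))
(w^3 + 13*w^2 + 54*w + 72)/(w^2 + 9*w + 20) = (w^2 + 9*w + 18)/(w + 5)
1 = 1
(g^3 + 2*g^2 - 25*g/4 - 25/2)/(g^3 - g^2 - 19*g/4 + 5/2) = (2*g + 5)/(2*g - 1)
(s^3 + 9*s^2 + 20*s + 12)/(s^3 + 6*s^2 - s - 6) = (s + 2)/(s - 1)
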